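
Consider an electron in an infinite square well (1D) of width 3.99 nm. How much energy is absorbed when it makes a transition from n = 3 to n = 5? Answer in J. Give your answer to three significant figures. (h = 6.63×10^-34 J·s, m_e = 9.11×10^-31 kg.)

|ΔE| = 6.06×10^-20 J

E_1 = h²/(8m_eL²) = 3.789×10^-21 J.
|ΔE| = |3² − 5²|·E_1 = 16·3.789×10^-21 J = 6.06×10^-20 J.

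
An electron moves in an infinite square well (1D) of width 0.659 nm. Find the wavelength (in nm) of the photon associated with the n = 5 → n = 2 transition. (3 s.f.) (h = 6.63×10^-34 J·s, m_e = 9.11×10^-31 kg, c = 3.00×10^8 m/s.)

λ = 68.2 nm

E_1 = h²/(8m_eL²) = 1.389×10^-19 J, so ΔE = (5² − 2²)E_1 = 2.917×10^-18 J.
λ = hc/ΔE = (6.63×10^-34·3.00×10^8)/2.917×10^-18 = 6.82×10^-8 m = 68.2 nm.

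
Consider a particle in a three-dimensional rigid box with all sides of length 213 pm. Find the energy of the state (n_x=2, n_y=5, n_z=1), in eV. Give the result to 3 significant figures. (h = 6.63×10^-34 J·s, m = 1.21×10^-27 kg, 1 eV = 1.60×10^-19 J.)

For a 3D rectangular well E = (h²/8m)·Σ n_i²/L_i² = (6.63×10^-34)²/(8·1.21×10^-27) · [2²/(213 pm)² + 5²/(213 pm)² + 1²/(213 pm)²].
Evaluating gives E = 3.003×10^-20 J = 0.188 eV.

E = 0.188 eV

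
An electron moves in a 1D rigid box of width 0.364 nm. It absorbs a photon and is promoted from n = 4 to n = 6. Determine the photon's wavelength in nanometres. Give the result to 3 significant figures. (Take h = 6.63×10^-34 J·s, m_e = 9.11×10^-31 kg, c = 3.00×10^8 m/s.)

λ = 21.8 nm

E_1 = h²/(8m_eL²) = 4.552×10^-19 J, so ΔE = (6² − 4²)E_1 = 9.104×10^-18 J.
λ = hc/ΔE = (6.63×10^-34·3.00×10^8)/9.104×10^-18 = 2.18×10^-8 m = 21.8 nm.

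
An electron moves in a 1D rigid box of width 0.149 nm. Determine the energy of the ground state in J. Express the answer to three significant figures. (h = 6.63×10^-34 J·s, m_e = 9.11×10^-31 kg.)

E_1 = 2.72×10^-18 J

For an infinite well E_n = n²h²/(8m_eL²), so E_1 = h²/(8m_eL²) = (6.63×10^-34)²/(8·9.11×10^-31·(1.49×10^-10 m)²) = 2.717×10^-18 J.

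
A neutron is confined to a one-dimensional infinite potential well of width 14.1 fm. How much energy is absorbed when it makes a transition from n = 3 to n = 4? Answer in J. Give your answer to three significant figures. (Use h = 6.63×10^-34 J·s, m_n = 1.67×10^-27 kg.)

E_1 = h²/(8m_nL²) = 1.655×10^-13 J.
|ΔE| = |3² − 4²|·E_1 = 7·1.655×10^-13 J = 1.16×10^-12 J.

|ΔE| = 1.16×10^-12 J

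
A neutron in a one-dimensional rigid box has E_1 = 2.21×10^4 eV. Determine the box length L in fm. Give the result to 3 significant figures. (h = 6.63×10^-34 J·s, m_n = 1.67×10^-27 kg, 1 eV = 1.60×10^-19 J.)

From E_n = n²h²/(8m_nL²), L = n·h/√(8m_nE_n).
E_1 = 2.21×10^4 eV = 3.536×10^-15 J, so L = 1·6.63×10^-34/√(8·1.67×10^-27·3.536×10^-15) = 9.65×10^-14 m = 96.5 fm.

L = 96.5 fm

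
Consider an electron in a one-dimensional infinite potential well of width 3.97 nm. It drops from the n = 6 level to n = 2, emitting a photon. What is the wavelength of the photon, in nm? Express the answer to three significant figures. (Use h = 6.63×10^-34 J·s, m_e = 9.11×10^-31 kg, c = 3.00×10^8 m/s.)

E_1 = h²/(8m_eL²) = 3.827×10^-21 J, so ΔE = (6² − 2²)E_1 = 1.225×10^-19 J.
λ = hc/ΔE = (6.63×10^-34·3.00×10^8)/1.225×10^-19 = 1.62×10^-6 m = 1.62×10^3 nm.

λ = 1.62×10^3 nm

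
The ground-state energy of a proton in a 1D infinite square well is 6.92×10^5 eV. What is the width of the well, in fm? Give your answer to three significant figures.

L = 17.2 fm

From E_n = n²h²/(8m_pL²), L = n·h/√(8m_pE_n).
E_1 = 6.92×10^5 eV = 1.109×10^-13 J, so L = 1·6.626×10^-34/√(8·1.673×10^-27·1.109×10^-13) = 1.72×10^-14 m = 17.2 fm.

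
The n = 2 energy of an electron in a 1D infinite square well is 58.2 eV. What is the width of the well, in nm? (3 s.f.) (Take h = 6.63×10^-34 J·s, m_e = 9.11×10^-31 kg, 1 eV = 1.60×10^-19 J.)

L = 0.161 nm

From E_n = n²h²/(8m_eL²), L = n·h/√(8m_eE_n).
E_2 = 58.2 eV = 9.312×10^-18 J, so L = 2·6.63×10^-34/√(8·9.11×10^-31·9.312×10^-18) = 1.61×10^-10 m = 0.161 nm.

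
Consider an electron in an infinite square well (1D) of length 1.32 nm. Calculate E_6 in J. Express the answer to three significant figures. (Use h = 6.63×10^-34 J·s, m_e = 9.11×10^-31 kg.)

For an infinite well E_n = n²h²/(8m_eL²), so E_1 = h²/(8m_eL²) = (6.63×10^-34)²/(8·9.11×10^-31·(1.32×10^-9 m)²) = 3.462×10^-20 J.
Then E_6 = 6²·E_1 = 36·3.462×10^-20 J = 1.25×10^-18 J.

E_6 = 1.25×10^-18 J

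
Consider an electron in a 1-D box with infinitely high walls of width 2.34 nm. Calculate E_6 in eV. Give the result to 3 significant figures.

For an infinite well E_n = n²h²/(8m_eL²), so E_1 = h²/(8m_eL²) = (6.626×10^-34)²/(8·9.109×10^-31·(2.34×10^-9 m)²) = 1.100×10^-20 J.
Then E_6 = 6²·E_1 = 36·1.100×10^-20 J = 3.960×10^-19 J.
Converting, E_6 = 3.960×10^-19 J / (1.602×10^-19 J/eV) = 2.47 eV.

E_6 = 2.47 eV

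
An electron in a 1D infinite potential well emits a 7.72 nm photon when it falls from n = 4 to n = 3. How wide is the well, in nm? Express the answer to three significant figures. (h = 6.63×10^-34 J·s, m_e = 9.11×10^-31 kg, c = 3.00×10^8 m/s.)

L = 0.128 nm

The photon carries ΔE = hc/λ = 6.63×10^-34·3.00×10^8/7.72×10^-9 m = 2.576×10^-17 J.
Since ΔE = (4² − 3²)E_1, E_1 = 3.680×10^-18 J, and L = h/√(8m_eE_1) = 1.28×10^-10 m = 0.128 nm.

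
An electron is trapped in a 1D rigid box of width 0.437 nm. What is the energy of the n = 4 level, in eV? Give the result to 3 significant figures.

E_4 = 31.5 eV

For an infinite well E_n = n²h²/(8m_eL²), so E_1 = h²/(8m_eL²) = (6.626×10^-34)²/(8·9.109×10^-31·(4.37×10^-10 m)²) = 3.155×10^-19 J.
Then E_4 = 4²·E_1 = 16·3.155×10^-19 J = 5.048×10^-18 J.
Converting, E_4 = 5.048×10^-18 J / (1.602×10^-19 J/eV) = 31.5 eV.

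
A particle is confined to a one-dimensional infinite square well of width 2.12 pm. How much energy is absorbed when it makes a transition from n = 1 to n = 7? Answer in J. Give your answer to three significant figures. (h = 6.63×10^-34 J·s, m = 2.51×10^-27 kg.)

E_1 = h²/(8mL²) = 4.871×10^-18 J.
|ΔE| = |1² − 7²|·E_1 = 48·4.871×10^-18 J = 2.34×10^-16 J.

|ΔE| = 2.34×10^-16 J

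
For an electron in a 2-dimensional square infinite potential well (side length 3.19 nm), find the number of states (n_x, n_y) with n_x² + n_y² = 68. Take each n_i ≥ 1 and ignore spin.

degeneracy = 2

The level has n_x² + n_y² = 68. The ordered positive-integer solutions are (2, 8), (8, 2).
That gives 2 states.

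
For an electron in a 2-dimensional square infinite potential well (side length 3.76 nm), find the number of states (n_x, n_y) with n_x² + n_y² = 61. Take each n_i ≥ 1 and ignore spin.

The level has n_x² + n_y² = 61. The ordered positive-integer solutions are (5, 6), (6, 5).
That gives 2 states.

degeneracy = 2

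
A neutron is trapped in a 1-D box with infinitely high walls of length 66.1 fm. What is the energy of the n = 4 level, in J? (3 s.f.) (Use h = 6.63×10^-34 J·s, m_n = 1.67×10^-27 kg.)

E_4 = 1.20×10^-13 J

For an infinite well E_n = n²h²/(8m_nL²), so E_1 = h²/(8m_nL²) = (6.63×10^-34)²/(8·1.67×10^-27·(6.61×10^-14 m)²) = 7.530×10^-15 J.
Then E_4 = 4²·E_1 = 16·7.530×10^-15 J = 1.20×10^-13 J.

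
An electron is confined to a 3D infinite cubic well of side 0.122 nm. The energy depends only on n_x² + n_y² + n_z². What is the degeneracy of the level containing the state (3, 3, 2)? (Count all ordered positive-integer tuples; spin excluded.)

degeneracy = 3

The level has n_x² + n_y² + n_z² = 22. The ordered positive-integer solutions are (2, 3, 3), (3, 2, 3), (3, 3, 2).
That gives 3 states.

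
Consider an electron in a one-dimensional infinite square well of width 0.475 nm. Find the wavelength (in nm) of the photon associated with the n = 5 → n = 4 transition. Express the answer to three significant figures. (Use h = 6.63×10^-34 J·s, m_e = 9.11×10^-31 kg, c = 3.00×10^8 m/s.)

E_1 = h²/(8m_eL²) = 2.673×10^-19 J, so ΔE = (5² − 4²)E_1 = 2.406×10^-18 J.
λ = hc/ΔE = (6.63×10^-34·3.00×10^8)/2.406×10^-18 = 8.27×10^-8 m = 82.7 nm.

λ = 82.7 nm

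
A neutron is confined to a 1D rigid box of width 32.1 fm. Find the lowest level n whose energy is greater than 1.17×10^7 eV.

n = 8

E_1 = h²/(8m_nL²) = 3.180×10^-14 J = 1.985×10^5 eV.
Need n² > 1.17×10^7/1.985×10^5 = 58.94, i.e. n > 7.677.
The smallest integer satisfying this is n = 8.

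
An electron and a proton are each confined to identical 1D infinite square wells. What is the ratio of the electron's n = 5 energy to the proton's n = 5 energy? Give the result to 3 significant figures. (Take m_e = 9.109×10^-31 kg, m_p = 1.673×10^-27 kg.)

1.84×10^3

E_n ∝ 1/m at fixed n and L, so the ratio is m_p/m_e = 1.673×10^-27/9.109×10^-31 = 1.84×10^3.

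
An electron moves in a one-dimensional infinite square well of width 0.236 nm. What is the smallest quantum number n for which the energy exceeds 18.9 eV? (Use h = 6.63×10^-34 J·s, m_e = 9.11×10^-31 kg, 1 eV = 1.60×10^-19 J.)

n = 2

E_1 = h²/(8m_eL²) = 1.083×10^-18 J = 6.769 eV.
Need n² > 18.9/6.769 = 2.792, i.e. n > 1.671.
The smallest integer satisfying this is n = 2.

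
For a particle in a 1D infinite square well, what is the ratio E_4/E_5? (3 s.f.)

E_n ∝ n², so E_4/E_5 = 4²/5² = 16/25 = 0.640.

0.640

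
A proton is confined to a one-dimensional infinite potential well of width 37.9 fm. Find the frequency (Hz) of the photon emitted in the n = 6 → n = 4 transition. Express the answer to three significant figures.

E_1 = h²/(8m_pL²) = 2.284×10^-14 J and ΔE = (6² − 4²)E_1 = 4.568×10^-13 J.
f = ΔE/h = 4.568×10^-13/6.626×10^-34 = 6.89×10^20 Hz.

f = 6.89×10^20 Hz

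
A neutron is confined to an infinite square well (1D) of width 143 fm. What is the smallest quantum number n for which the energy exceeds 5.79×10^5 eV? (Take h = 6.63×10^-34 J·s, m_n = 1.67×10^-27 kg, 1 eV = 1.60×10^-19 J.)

n = 8

E_1 = h²/(8m_nL²) = 1.609×10^-15 J = 1.006×10^4 eV.
Need n² > 5.79×10^5/1.006×10^4 = 57.55, i.e. n > 7.586.
The smallest integer satisfying this is n = 8.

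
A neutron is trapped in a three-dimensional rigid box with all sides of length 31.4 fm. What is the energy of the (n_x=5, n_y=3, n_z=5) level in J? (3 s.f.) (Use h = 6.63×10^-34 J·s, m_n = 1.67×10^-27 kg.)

For a 3D rectangular well E = (h²/8m_n)·Σ n_i²/L_i² = (6.63×10^-34)²/(8·1.67×10^-27) · [5²/(31.4 fm)² + 3²/(31.4 fm)² + 5²/(31.4 fm)²].
Evaluating gives E = 1.97×10^-12 J.

E = 1.97×10^-12 J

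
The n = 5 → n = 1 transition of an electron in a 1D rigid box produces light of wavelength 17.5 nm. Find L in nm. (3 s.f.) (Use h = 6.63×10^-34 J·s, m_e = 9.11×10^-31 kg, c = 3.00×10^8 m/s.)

L = 0.357 nm

The photon carries ΔE = hc/λ = 6.63×10^-34·3.00×10^8/1.75×10^-8 m = 1.137×10^-17 J.
Since ΔE = (5² − 1²)E_1, E_1 = 4.737×10^-19 J, and L = h/√(8m_eE_1) = 3.57×10^-10 m = 0.357 nm.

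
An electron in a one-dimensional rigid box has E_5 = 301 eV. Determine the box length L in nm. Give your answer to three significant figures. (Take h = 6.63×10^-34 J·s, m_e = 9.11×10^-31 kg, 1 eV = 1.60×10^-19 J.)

From E_n = n²h²/(8m_eL²), L = n·h/√(8m_eE_n).
E_5 = 301 eV = 4.816×10^-17 J, so L = 5·6.63×10^-34/√(8·9.11×10^-31·4.816×10^-17) = 1.77×10^-10 m = 0.177 nm.

L = 0.177 nm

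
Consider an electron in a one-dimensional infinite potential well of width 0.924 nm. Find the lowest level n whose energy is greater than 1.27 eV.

E_1 = h²/(8m_eL²) = 7.057×10^-20 J = 0.4405 eV.
Need n² > 1.27/0.4405 = 2.883, i.e. n > 1.698.
The smallest integer satisfying this is n = 2.

n = 2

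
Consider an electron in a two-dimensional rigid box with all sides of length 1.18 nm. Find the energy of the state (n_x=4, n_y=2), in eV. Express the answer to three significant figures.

E = 5.40 eV

For a 2D rectangular well E = (h²/8m_e)·Σ n_i²/L_i² = (6.626×10^-34)²/(8·9.109×10^-31) · [4²/(1.18 nm)² + 2²/(1.18 nm)²].
Evaluating gives E = 8.654×10^-19 J = 5.40 eV.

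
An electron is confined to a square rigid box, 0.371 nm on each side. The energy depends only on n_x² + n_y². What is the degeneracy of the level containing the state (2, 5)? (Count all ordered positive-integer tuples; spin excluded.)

The level has n_x² + n_y² = 29. The ordered positive-integer solutions are (2, 5), (5, 2).
That gives 2 states.

degeneracy = 2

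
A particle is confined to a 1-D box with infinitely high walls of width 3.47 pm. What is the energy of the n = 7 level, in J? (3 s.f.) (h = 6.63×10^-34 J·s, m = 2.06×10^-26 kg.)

For an infinite well E_n = n²h²/(8mL²), so E_1 = h²/(8mL²) = (6.63×10^-34)²/(8·2.06×10^-26·(3.47×10^-12 m)²) = 2.215×10^-19 J.
Then E_7 = 7²·E_1 = 49·2.215×10^-19 J = 1.09×10^-17 J.

E_7 = 1.09×10^-17 J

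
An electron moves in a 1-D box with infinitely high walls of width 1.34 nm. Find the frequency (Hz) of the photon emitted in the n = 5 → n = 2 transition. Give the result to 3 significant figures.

f = 1.06×10^15 Hz

E_1 = h²/(8m_eL²) = 3.355×10^-20 J and ΔE = (5² − 2²)E_1 = 7.046×10^-19 J.
f = ΔE/h = 7.046×10^-19/6.626×10^-34 = 1.06×10^15 Hz.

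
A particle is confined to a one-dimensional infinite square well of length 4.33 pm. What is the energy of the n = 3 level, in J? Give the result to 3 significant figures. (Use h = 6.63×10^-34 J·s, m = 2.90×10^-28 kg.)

E_3 = 9.10×10^-17 J

For an infinite well E_n = n²h²/(8mL²), so E_1 = h²/(8mL²) = (6.63×10^-34)²/(8·2.90×10^-28·(4.33×10^-12 m)²) = 1.011×10^-17 J.
Then E_3 = 3²·E_1 = 9·1.011×10^-17 J = 9.10×10^-17 J.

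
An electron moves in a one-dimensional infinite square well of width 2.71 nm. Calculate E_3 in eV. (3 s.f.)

E_3 = 0.461 eV

For an infinite well E_n = n²h²/(8m_eL²), so E_1 = h²/(8m_eL²) = (6.626×10^-34)²/(8·9.109×10^-31·(2.71×10^-9 m)²) = 8.204×10^-21 J.
Then E_3 = 3²·E_1 = 9·8.204×10^-21 J = 7.384×10^-20 J.
Converting, E_3 = 7.384×10^-20 J / (1.602×10^-19 J/eV) = 0.461 eV.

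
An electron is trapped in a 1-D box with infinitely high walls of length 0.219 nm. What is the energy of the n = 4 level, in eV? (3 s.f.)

For an infinite well E_n = n²h²/(8m_eL²), so E_1 = h²/(8m_eL²) = (6.626×10^-34)²/(8·9.109×10^-31·(2.19×10^-10 m)²) = 1.256×10^-18 J.
Then E_4 = 4²·E_1 = 16·1.256×10^-18 J = 2.010×10^-17 J.
Converting, E_4 = 2.010×10^-17 J / (1.602×10^-19 J/eV) = 125 eV.

E_4 = 125 eV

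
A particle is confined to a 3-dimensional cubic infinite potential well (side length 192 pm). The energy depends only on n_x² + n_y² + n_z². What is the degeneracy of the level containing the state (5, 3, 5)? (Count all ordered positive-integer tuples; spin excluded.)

degeneracy = 9

The level has n_x² + n_y² + n_z² = 59. The ordered positive-integer solutions are (1, 3, 7), (1, 7, 3), (3, 1, 7), (3, 5, 5), (3, 7, 1), (5, 3, 5), (5, 5, 3), (7, 1, 3), (7, 3, 1).
That gives 9 states.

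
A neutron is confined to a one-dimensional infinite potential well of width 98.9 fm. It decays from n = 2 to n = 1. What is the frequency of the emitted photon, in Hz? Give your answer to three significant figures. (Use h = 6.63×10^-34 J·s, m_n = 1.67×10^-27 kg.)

E_1 = h²/(8m_nL²) = 3.364×10^-15 J and ΔE = (2² − 1²)E_1 = 1.009×10^-14 J.
f = ΔE/h = 1.009×10^-14/6.63×10^-34 = 1.52×10^19 Hz.

f = 1.52×10^19 Hz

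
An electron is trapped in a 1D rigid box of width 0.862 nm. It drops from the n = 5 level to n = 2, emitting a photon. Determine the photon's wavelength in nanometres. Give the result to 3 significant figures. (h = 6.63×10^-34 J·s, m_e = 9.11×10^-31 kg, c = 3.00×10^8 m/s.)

E_1 = h²/(8m_eL²) = 8.117×10^-20 J, so ΔE = (5² − 2²)E_1 = 1.705×10^-18 J.
λ = hc/ΔE = (6.63×10^-34·3.00×10^8)/1.705×10^-18 = 1.17×10^-7 m = 117 nm.

λ = 117 nm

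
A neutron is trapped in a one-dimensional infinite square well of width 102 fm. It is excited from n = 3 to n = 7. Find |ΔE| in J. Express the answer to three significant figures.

E_1 = h²/(8m_nL²) = 3.149×10^-15 J.
|ΔE| = |3² − 7²|·E_1 = 40·3.149×10^-15 J = 1.26×10^-13 J.

|ΔE| = 1.26×10^-13 J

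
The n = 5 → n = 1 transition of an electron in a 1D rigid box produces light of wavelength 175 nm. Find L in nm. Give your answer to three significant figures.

The photon carries ΔE = hc/λ = 6.626×10^-34·2.998×10^8/1.75×10^-7 m = 1.135×10^-18 J.
Since ΔE = (5² − 1²)E_1, E_1 = 4.729×10^-20 J, and L = h/√(8m_eE_1) = 1.13×10^-9 m = 1.13 nm.

L = 1.13 nm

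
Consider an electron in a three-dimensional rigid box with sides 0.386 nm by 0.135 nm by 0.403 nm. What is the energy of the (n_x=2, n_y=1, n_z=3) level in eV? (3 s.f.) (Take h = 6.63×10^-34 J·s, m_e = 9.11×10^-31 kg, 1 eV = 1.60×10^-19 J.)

For a 3D rectangular well E = (h²/8m_e)·Σ n_i²/L_i² = (6.63×10^-34)²/(8·9.11×10^-31) · [2²/(0.386 nm)² + 1²/(0.135 nm)² + 3²/(0.403 nm)²].
Evaluating gives E = 8.271×10^-18 J = 51.7 eV.

E = 51.7 eV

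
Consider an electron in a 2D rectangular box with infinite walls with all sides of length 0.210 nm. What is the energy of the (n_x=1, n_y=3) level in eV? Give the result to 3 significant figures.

For a 2D rectangular well E = (h²/8m_e)·Σ n_i²/L_i² = (6.626×10^-34)²/(8·9.109×10^-31) · [1²/(0.210 nm)² + 3²/(0.210 nm)²].
Evaluating gives E = 1.366×10^-17 J = 85.3 eV.

E = 85.3 eV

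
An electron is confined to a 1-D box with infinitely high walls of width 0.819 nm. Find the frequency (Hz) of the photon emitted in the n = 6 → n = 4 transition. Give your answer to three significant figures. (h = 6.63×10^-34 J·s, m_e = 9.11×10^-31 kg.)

E_1 = h²/(8m_eL²) = 8.992×10^-20 J and ΔE = (6² − 4²)E_1 = 1.798×10^-18 J.
f = ΔE/h = 1.798×10^-18/6.63×10^-34 = 2.71×10^15 Hz.

f = 2.71×10^15 Hz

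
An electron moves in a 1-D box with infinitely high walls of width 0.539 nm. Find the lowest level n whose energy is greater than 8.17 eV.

n = 3

E_1 = h²/(8m_eL²) = 2.074×10^-19 J = 1.295 eV.
Need n² > 8.17/1.295 = 6.309, i.e. n > 2.512.
The smallest integer satisfying this is n = 3.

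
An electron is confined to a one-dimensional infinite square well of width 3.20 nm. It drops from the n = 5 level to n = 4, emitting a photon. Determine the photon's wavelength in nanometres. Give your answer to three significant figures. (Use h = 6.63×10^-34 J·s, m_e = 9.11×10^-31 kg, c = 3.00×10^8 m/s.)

λ = 3.75×10^3 nm

E_1 = h²/(8m_eL²) = 5.890×10^-21 J, so ΔE = (5² − 4²)E_1 = 5.301×10^-20 J.
λ = hc/ΔE = (6.63×10^-34·3.00×10^8)/5.301×10^-20 = 3.75×10^-6 m = 3.75×10^3 nm.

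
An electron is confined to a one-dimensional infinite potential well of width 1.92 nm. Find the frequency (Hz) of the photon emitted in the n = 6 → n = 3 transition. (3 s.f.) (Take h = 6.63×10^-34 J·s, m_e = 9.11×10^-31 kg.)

E_1 = h²/(8m_eL²) = 1.636×10^-20 J and ΔE = (6² − 3²)E_1 = 4.417×10^-19 J.
f = ΔE/h = 4.417×10^-19/6.63×10^-34 = 6.66×10^14 Hz.

f = 6.66×10^14 Hz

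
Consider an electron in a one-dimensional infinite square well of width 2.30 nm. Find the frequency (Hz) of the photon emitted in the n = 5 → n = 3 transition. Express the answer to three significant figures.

f = 2.75×10^14 Hz

E_1 = h²/(8m_eL²) = 1.139×10^-20 J and ΔE = (5² − 3²)E_1 = 1.822×10^-19 J.
f = ΔE/h = 1.822×10^-19/6.626×10^-34 = 2.75×10^14 Hz.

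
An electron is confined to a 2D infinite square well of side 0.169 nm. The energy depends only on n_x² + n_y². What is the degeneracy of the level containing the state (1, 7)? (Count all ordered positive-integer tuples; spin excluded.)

The level has n_x² + n_y² = 50. The ordered positive-integer solutions are (1, 7), (5, 5), (7, 1).
That gives 3 states.

degeneracy = 3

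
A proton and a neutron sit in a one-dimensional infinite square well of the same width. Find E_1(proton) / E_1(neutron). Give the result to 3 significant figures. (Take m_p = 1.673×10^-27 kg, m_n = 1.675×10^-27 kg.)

E_n ∝ 1/m at fixed n and L, so the ratio is m_n/m_p = 1.675×10^-27/1.673×10^-27 = 1.00.

1.00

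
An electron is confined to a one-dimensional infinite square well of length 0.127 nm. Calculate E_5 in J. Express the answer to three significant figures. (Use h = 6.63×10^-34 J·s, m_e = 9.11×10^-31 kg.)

E_5 = 9.35×10^-17 J

For an infinite well E_n = n²h²/(8m_eL²), so E_1 = h²/(8m_eL²) = (6.63×10^-34)²/(8·9.11×10^-31·(1.27×10^-10 m)²) = 3.739×10^-18 J.
Then E_5 = 5²·E_1 = 25·3.739×10^-18 J = 9.35×10^-17 J.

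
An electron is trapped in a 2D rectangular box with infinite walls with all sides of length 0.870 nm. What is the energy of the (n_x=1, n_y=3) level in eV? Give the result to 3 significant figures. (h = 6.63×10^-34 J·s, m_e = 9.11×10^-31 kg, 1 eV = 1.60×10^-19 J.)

For a 2D rectangular well E = (h²/8m_e)·Σ n_i²/L_i² = (6.63×10^-34)²/(8·9.11×10^-31) · [1²/(0.870 nm)² + 3²/(0.870 nm)²].
Evaluating gives E = 7.969×10^-19 J = 4.98 eV.

E = 4.98 eV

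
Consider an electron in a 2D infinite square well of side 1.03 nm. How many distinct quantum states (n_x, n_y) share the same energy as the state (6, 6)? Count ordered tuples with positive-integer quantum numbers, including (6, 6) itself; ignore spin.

degeneracy = 1

The level has n_x² + n_y² = 72. The ordered positive-integer solutions are (6, 6).
That gives 1 state.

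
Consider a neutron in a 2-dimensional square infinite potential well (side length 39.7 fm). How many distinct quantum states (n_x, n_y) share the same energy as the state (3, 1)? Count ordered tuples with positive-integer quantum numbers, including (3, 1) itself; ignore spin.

degeneracy = 2

The level has n_x² + n_y² = 10. The ordered positive-integer solutions are (1, 3), (3, 1).
That gives 2 states.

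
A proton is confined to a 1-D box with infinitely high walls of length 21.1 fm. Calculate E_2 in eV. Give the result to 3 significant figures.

For an infinite well E_n = n²h²/(8m_pL²), so E_1 = h²/(8m_pL²) = (6.626×10^-34)²/(8·1.673×10^-27·(2.11×10^-14 m)²) = 7.368×10^-14 J.
Then E_2 = 2²·E_1 = 4·7.368×10^-14 J = 2.947×10^-13 J.
Converting, E_2 = 2.947×10^-13 J / (1.602×10^-19 J/eV) = 1.84×10^6 eV.

E_2 = 1.84×10^6 eV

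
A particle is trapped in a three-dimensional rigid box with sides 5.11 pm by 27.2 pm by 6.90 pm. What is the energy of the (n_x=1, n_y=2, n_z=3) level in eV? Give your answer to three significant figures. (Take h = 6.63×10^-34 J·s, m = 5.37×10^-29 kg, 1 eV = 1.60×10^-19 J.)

For a 3D rectangular well E = (h²/8m)·Σ n_i²/L_i² = (6.63×10^-34)²/(8·5.37×10^-29) · [1²/(5.11 pm)² + 2²/(27.2 pm)² + 3²/(6.90 pm)²].
Evaluating gives E = 2.381×10^-16 J = 1.49×10^3 eV.

E = 1.49×10^3 eV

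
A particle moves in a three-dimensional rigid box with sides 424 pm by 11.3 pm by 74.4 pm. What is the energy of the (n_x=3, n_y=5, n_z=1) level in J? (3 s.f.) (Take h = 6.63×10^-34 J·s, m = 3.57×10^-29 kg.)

For a 3D rectangular well E = (h²/8m)·Σ n_i²/L_i² = (6.63×10^-34)²/(8·3.57×10^-29) · [3²/(424 pm)² + 5²/(11.3 pm)² + 1²/(74.4 pm)²].
Evaluating gives E = 3.02×10^-16 J.

E = 3.02×10^-16 J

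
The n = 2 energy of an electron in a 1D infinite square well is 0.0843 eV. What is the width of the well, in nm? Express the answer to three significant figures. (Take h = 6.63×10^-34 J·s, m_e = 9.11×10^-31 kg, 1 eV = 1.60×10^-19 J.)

From E_n = n²h²/(8m_eL²), L = n·h/√(8m_eE_n).
E_2 = 0.0843 eV = 1.349×10^-20 J, so L = 2·6.63×10^-34/√(8·9.11×10^-31·1.349×10^-20) = 4.23×10^-9 m = 4.23 nm.

L = 4.23 nm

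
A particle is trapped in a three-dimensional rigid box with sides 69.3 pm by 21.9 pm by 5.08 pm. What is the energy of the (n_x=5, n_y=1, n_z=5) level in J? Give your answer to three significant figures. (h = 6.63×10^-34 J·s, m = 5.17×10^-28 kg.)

E = 1.04×10^-16 J

For a 3D rectangular well E = (h²/8m)·Σ n_i²/L_i² = (6.63×10^-34)²/(8·5.17×10^-28) · [5²/(69.3 pm)² + 1²/(21.9 pm)² + 5²/(5.08 pm)²].
Evaluating gives E = 1.04×10^-16 J.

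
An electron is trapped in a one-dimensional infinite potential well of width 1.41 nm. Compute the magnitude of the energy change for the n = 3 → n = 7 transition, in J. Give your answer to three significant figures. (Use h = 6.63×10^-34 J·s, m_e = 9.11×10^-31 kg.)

|ΔE| = 1.21×10^-18 J

E_1 = h²/(8m_eL²) = 3.034×10^-20 J.
|ΔE| = |3² − 7²|·E_1 = 40·3.034×10^-20 J = 1.21×10^-18 J.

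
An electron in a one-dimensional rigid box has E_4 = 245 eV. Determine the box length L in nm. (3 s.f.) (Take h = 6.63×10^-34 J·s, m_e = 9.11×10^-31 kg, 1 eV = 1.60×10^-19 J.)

From E_n = n²h²/(8m_eL²), L = n·h/√(8m_eE_n).
E_4 = 245 eV = 3.920×10^-17 J, so L = 4·6.63×10^-34/√(8·9.11×10^-31·3.920×10^-17) = 1.57×10^-10 m = 0.157 nm.

L = 0.157 nm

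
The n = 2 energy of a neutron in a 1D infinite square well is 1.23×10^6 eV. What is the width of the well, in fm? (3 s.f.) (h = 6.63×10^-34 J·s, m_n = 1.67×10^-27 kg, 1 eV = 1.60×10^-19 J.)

From E_n = n²h²/(8m_nL²), L = n·h/√(8m_nE_n).
E_2 = 1.23×10^6 eV = 1.968×10^-13 J, so L = 2·6.63×10^-34/√(8·1.67×10^-27·1.968×10^-13) = 2.59×10^-14 m = 25.9 fm.

L = 25.9 fm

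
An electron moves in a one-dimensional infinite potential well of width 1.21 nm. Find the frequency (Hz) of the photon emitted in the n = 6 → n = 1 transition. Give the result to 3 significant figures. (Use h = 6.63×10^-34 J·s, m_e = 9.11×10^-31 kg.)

f = 2.17×10^15 Hz

E_1 = h²/(8m_eL²) = 4.120×10^-20 J and ΔE = (6² − 1²)E_1 = 1.442×10^-18 J.
f = ΔE/h = 1.442×10^-18/6.63×10^-34 = 2.17×10^15 Hz.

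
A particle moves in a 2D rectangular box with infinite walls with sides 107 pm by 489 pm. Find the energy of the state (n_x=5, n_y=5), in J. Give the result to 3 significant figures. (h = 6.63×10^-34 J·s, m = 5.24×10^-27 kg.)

E = 2.40×10^-20 J

For a 2D rectangular well E = (h²/8m)·Σ n_i²/L_i² = (6.63×10^-34)²/(8·5.24×10^-27) · [5²/(107 pm)² + 5²/(489 pm)²].
Evaluating gives E = 2.40×10^-20 J.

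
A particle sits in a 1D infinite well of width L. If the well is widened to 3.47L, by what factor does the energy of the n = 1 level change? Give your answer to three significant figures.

E_n ∝ 1/L², so the energy scales by 1/3.47² = 0.0831.

0.0831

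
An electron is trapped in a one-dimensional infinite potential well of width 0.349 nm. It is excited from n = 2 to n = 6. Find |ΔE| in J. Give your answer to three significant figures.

|ΔE| = 1.58×10^-17 J

E_1 = h²/(8m_eL²) = 4.946×10^-19 J.
|ΔE| = |2² − 6²|·E_1 = 32·4.946×10^-19 J = 1.58×10^-17 J.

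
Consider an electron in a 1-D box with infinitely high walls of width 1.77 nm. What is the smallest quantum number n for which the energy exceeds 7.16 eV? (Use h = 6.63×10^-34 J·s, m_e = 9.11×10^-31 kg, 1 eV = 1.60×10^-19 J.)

n = 8

E_1 = h²/(8m_eL²) = 1.925×10^-20 J = 0.1203 eV.
Need n² > 7.16/0.1203 = 59.52, i.e. n > 7.715.
The smallest integer satisfying this is n = 8.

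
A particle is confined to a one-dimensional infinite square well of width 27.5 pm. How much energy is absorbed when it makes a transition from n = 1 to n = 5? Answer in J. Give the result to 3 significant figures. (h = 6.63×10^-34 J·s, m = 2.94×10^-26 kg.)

|ΔE| = 5.93×10^-20 J

E_1 = h²/(8mL²) = 2.471×10^-21 J.
|ΔE| = |1² − 5²|·E_1 = 24·2.471×10^-21 J = 5.93×10^-20 J.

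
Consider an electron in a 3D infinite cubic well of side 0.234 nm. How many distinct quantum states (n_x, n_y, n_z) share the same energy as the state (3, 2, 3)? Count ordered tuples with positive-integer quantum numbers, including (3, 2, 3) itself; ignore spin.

The level has n_x² + n_y² + n_z² = 22. The ordered positive-integer solutions are (2, 3, 3), (3, 2, 3), (3, 3, 2).
That gives 3 states.

degeneracy = 3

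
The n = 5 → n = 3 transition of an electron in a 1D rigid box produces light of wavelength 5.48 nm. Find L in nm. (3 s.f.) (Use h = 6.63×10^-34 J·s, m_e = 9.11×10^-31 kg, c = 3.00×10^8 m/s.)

The photon carries ΔE = hc/λ = 6.63×10^-34·3.00×10^8/5.48×10^-9 m = 3.630×10^-17 J.
Since ΔE = (5² − 3²)E_1, E_1 = 2.269×10^-18 J, and L = h/√(8m_eE_1) = 1.63×10^-10 m = 0.163 nm.

L = 0.163 nm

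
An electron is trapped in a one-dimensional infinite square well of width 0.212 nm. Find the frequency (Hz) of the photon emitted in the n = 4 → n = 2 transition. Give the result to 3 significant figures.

E_1 = h²/(8m_eL²) = 1.341×10^-18 J and ΔE = (4² − 2²)E_1 = 1.609×10^-17 J.
f = ΔE/h = 1.609×10^-17/6.626×10^-34 = 2.43×10^16 Hz.

f = 2.43×10^16 Hz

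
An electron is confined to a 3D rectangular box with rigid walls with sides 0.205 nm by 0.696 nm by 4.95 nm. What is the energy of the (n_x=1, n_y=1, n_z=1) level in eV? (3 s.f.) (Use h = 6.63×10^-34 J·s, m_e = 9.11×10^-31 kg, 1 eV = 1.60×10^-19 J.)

E = 9.76 eV

For a 3D rectangular well E = (h²/8m_e)·Σ n_i²/L_i² = (6.63×10^-34)²/(8·9.11×10^-31) · [1²/(0.205 nm)² + 1²/(0.696 nm)² + 1²/(4.95 nm)²].
Evaluating gives E = 1.562×10^-18 J = 9.76 eV.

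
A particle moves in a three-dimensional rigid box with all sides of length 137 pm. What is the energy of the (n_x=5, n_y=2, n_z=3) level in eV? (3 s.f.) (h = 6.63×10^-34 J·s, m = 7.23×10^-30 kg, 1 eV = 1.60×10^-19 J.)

E = 96.2 eV

For a 3D rectangular well E = (h²/8m)·Σ n_i²/L_i² = (6.63×10^-34)²/(8·7.23×10^-30) · [5²/(137 pm)² + 2²/(137 pm)² + 3²/(137 pm)²].
Evaluating gives E = 1.539×10^-17 J = 96.2 eV.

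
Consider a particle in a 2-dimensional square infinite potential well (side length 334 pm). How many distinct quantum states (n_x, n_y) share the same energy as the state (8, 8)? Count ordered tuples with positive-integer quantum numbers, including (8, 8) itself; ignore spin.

The level has n_x² + n_y² = 128. The ordered positive-integer solutions are (8, 8).
That gives 1 state.

degeneracy = 1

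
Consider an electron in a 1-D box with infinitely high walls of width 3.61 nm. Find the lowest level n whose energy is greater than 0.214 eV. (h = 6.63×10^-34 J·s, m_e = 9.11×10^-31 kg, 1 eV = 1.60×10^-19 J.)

n = 3

E_1 = h²/(8m_eL²) = 4.628×10^-21 J = 0.02893 eV.
Need n² > 0.214/0.02893 = 7.397, i.e. n > 2.720.
The smallest integer satisfying this is n = 3.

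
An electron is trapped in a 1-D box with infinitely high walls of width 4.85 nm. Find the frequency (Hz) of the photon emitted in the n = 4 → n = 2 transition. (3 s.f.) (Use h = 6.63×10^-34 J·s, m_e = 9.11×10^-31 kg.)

E_1 = h²/(8m_eL²) = 2.564×10^-21 J and ΔE = (4² − 2²)E_1 = 3.077×10^-20 J.
f = ΔE/h = 3.077×10^-20/6.63×10^-34 = 4.64×10^13 Hz.

f = 4.64×10^13 Hz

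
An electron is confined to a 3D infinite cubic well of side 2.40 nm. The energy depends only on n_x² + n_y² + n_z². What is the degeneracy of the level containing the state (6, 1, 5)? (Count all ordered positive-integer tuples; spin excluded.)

degeneracy = 12

The level has n_x² + n_y² + n_z² = 62. The ordered positive-integer solutions are (1, 5, 6), (1, 6, 5), (2, 3, 7), (2, 7, 3), (3, 2, 7), (3, 7, 2), (5, 1, 6), (5, 6, 1), (6, 1, 5), (6, 5, 1), (7, 2, 3), (7, 3, 2).
That gives 12 states.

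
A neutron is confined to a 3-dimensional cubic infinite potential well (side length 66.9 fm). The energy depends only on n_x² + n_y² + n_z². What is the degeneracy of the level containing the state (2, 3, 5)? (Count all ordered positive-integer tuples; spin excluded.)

The level has n_x² + n_y² + n_z² = 38. The ordered positive-integer solutions are (1, 1, 6), (1, 6, 1), (2, 3, 5), (2, 5, 3), (3, 2, 5), (3, 5, 2), (5, 2, 3), (5, 3, 2), (6, 1, 1).
That gives 9 states.

degeneracy = 9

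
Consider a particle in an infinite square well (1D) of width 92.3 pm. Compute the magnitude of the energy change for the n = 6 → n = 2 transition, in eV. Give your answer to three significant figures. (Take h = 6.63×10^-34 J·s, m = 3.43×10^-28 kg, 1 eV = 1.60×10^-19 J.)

E_1 = h²/(8mL²) = 1.880×10^-20 J.
|ΔE| = |6² − 2²|·E_1 = 32·1.880×10^-20 J = 6.016×10^-19 J = 3.76 eV.

|ΔE| = 3.76 eV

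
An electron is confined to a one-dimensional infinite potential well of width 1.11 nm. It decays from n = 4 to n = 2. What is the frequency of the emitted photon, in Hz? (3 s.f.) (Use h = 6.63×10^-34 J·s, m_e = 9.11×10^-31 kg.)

f = 8.86×10^14 Hz

E_1 = h²/(8m_eL²) = 4.895×10^-20 J and ΔE = (4² − 2²)E_1 = 5.874×10^-19 J.
f = ΔE/h = 5.874×10^-19/6.63×10^-34 = 8.86×10^14 Hz.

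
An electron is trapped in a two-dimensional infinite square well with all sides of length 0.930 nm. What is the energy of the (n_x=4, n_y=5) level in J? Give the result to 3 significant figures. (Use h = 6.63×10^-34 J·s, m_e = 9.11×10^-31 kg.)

E = 2.86×10^-18 J

For a 2D rectangular well E = (h²/8m_e)·Σ n_i²/L_i² = (6.63×10^-34)²/(8·9.11×10^-31) · [4²/(0.930 nm)² + 5²/(0.930 nm)²].
Evaluating gives E = 2.86×10^-18 J.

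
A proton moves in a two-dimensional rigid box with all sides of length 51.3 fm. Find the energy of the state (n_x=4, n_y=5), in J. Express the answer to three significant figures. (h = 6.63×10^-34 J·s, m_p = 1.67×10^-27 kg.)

E = 5.13×10^-13 J

For a 2D rectangular well E = (h²/8m_p)·Σ n_i²/L_i² = (6.63×10^-34)²/(8·1.67×10^-27) · [4²/(51.3 fm)² + 5²/(51.3 fm)²].
Evaluating gives E = 5.13×10^-13 J.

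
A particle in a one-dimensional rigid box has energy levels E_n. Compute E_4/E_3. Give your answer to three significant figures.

1.78

E_n ∝ n², so E_4/E_3 = 4²/3² = 16/9 = 1.78.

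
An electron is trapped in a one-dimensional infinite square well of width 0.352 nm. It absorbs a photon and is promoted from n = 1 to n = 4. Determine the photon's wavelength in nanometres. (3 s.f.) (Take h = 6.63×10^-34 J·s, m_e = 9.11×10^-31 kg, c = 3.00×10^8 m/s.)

E_1 = h²/(8m_eL²) = 4.868×10^-19 J, so ΔE = (4² − 1²)E_1 = 7.302×10^-18 J.
λ = hc/ΔE = (6.63×10^-34·3.00×10^8)/7.302×10^-18 = 2.72×10^-8 m = 27.2 nm.

λ = 27.2 nm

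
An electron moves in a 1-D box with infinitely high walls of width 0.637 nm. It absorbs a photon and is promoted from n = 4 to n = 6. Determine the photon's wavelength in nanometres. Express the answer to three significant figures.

λ = 66.9 nm

E_1 = h²/(8m_eL²) = 1.485×10^-19 J, so ΔE = (6² − 4²)E_1 = 2.970×10^-18 J.
λ = hc/ΔE = (6.626×10^-34·2.998×10^8)/2.970×10^-18 = 6.69×10^-8 m = 66.9 nm.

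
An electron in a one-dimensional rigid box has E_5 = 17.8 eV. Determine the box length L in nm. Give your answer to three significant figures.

From E_n = n²h²/(8m_eL²), L = n·h/√(8m_eE_n).
E_5 = 17.8 eV = 2.852×10^-18 J, so L = 5·6.626×10^-34/√(8·9.109×10^-31·2.852×10^-18) = 7.27×10^-10 m = 0.727 nm.

L = 0.727 nm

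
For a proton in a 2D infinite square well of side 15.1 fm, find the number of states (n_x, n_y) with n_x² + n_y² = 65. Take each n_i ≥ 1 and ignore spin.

The level has n_x² + n_y² = 65. The ordered positive-integer solutions are (1, 8), (4, 7), (7, 4), (8, 1).
That gives 4 states.

degeneracy = 4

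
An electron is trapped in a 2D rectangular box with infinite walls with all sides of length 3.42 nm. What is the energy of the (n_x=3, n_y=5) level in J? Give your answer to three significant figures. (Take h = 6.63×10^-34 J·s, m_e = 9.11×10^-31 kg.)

E = 1.75×10^-19 J

For a 2D rectangular well E = (h²/8m_e)·Σ n_i²/L_i² = (6.63×10^-34)²/(8·9.11×10^-31) · [3²/(3.42 nm)² + 5²/(3.42 nm)²].
Evaluating gives E = 1.75×10^-19 J.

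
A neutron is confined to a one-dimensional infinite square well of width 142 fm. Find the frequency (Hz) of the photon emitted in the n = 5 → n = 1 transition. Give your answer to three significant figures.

f = 5.89×10^19 Hz

E_1 = h²/(8m_nL²) = 1.625×10^-15 J and ΔE = (5² − 1²)E_1 = 3.900×10^-14 J.
f = ΔE/h = 3.900×10^-14/6.626×10^-34 = 5.89×10^19 Hz.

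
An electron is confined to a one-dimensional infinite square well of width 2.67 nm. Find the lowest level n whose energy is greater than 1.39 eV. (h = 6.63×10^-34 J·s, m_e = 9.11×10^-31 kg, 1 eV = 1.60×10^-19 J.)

n = 6

E_1 = h²/(8m_eL²) = 8.461×10^-21 J = 0.05288 eV.
Need n² > 1.39/0.05288 = 26.29, i.e. n > 5.127.
The smallest integer satisfying this is n = 6.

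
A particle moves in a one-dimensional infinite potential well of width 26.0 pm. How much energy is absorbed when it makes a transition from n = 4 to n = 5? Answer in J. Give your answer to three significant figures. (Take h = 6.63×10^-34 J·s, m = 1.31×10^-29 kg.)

E_1 = h²/(8mL²) = 6.205×10^-18 J.
|ΔE| = |4² − 5²|·E_1 = 9·6.205×10^-18 J = 5.58×10^-17 J.

|ΔE| = 5.58×10^-17 J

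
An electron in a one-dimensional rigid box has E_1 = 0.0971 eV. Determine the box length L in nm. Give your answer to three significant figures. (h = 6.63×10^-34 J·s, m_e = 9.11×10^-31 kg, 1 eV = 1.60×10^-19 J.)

L = 1.97 nm

From E_n = n²h²/(8m_eL²), L = n·h/√(8m_eE_n).
E_1 = 0.0971 eV = 1.554×10^-20 J, so L = 1·6.63×10^-34/√(8·9.11×10^-31·1.554×10^-20) = 1.97×10^-9 m = 1.97 nm.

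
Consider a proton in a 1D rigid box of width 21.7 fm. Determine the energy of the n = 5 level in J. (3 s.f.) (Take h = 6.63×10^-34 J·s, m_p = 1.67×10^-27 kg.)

For an infinite well E_n = n²h²/(8m_pL²), so E_1 = h²/(8m_pL²) = (6.63×10^-34)²/(8·1.67×10^-27·(2.17×10^-14 m)²) = 6.987×10^-14 J.
Then E_5 = 5²·E_1 = 25·6.987×10^-14 J = 1.75×10^-12 J.

E_5 = 1.75×10^-12 J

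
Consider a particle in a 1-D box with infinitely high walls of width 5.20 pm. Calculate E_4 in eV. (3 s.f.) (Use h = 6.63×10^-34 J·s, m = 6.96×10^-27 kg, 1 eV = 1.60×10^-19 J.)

E_4 = 29.2 eV

For an infinite well E_n = n²h²/(8mL²), so E_1 = h²/(8mL²) = (6.63×10^-34)²/(8·6.96×10^-27·(5.20×10^-12 m)²) = 2.920×10^-19 J.
Then E_4 = 4²·E_1 = 16·2.920×10^-19 J = 4.672×10^-18 J.
Converting, E_4 = 4.672×10^-18 J / (1.60×10^-19 J/eV) = 29.2 eV.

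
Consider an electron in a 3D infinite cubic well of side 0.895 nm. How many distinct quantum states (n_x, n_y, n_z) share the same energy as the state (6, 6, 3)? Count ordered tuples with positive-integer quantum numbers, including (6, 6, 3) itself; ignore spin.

degeneracy = 12

The level has n_x² + n_y² + n_z² = 81. The ordered positive-integer solutions are (1, 4, 8), (1, 8, 4), (3, 6, 6), (4, 1, 8), (4, 4, 7), (4, 7, 4), (4, 8, 1), (6, 3, 6), (6, 6, 3), (7, 4, 4), (8, 1, 4), (8, 4, 1).
That gives 12 states.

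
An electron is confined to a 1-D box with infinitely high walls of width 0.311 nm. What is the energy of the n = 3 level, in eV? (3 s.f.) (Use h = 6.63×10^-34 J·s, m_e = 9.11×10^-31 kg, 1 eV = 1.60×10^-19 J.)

For an infinite well E_n = n²h²/(8m_eL²), so E_1 = h²/(8m_eL²) = (6.63×10^-34)²/(8·9.11×10^-31·(3.11×10^-10 m)²) = 6.236×10^-19 J.
Then E_3 = 3²·E_1 = 9·6.236×10^-19 J = 5.612×10^-18 J.
Converting, E_3 = 5.612×10^-18 J / (1.60×10^-19 J/eV) = 35.1 eV.

E_3 = 35.1 eV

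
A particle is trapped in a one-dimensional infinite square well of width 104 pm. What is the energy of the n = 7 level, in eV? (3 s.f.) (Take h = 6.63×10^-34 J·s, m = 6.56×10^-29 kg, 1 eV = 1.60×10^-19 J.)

For an infinite well E_n = n²h²/(8mL²), so E_1 = h²/(8mL²) = (6.63×10^-34)²/(8·6.56×10^-29·(1.04×10^-10 m)²) = 7.744×10^-20 J.
Then E_7 = 7²·E_1 = 49·7.744×10^-20 J = 3.795×10^-18 J.
Converting, E_7 = 3.795×10^-18 J / (1.60×10^-19 J/eV) = 23.7 eV.

E_7 = 23.7 eV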